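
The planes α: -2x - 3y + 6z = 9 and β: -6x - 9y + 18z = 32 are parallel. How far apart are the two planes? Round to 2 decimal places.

Rescale β by 1/3: -2x - 3y + 6z = 32/3. Then distance = |9 − (32/3)| / √49 ≈ 0.24.

0.24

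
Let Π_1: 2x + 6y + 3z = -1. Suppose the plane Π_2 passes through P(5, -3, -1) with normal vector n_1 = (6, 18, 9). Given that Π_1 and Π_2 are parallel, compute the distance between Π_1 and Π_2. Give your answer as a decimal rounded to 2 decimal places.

1.43

Π_2: n_1·r = n_1·P gives 6x + 18y + 9z = -33.
Rescale Π_2 by 1/3: 2x + 6y + 3z = -11. Then distance = |-1 − (-11)| / √49 ≈ 1.43.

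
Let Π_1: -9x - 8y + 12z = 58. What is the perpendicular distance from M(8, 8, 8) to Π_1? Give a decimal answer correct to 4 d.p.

5.7647

n·M − d = (-9)·(8) + (-8)·(8) + (12)·(8) − 58 = -98; |n| = √289.
Distance = |-98| / √289 = 98/√289 ≈ 5.7647.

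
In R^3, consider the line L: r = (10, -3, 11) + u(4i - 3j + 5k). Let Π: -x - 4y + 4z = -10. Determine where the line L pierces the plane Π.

(2, 3, 1)

Substitute r = (10, -3, 11) + t(4, -3, 5) into the plane: 46 + 28t = -10, so t = -2.
Intersection: (10, -3, 11) + (-2)·(4, -3, 5) = (2, 3, 1).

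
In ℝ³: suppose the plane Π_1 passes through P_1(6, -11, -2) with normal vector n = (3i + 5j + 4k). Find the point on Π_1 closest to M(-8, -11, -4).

(-5, -6, 0)

Π_1: n·r = n·P_1 gives 3x + 5y + 4z = -45.
Foot = M − λn with λ = (n·M − d)/|n|² = (-95 − (-45))/50 = -1.
Foot = (-8, -11, -4) − (-1)·(3, 5, 4) = (-5, -6, 0).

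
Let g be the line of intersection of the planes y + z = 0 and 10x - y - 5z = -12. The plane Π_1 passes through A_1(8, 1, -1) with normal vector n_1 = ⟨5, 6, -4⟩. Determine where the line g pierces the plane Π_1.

Direction of g: (0, 1, 1) × (10, -1, -5) = (-4, 10, -10).
A point on g: solving the two plane equations with x = 2 gives (2, -8, 8).
Π_1: n_1·r = n_1·A_1 gives 5x + 6y - 4z = 50.
Substitute r = (2, -8, 8) + t(-4, 10, -10) into the plane: -70 + 80t = 50, so t = 3/2.
Intersection: (2, -8, 8) + (3/2)·(-4, 10, -10) = (-4, 7, -7).

(-4, 7, -7)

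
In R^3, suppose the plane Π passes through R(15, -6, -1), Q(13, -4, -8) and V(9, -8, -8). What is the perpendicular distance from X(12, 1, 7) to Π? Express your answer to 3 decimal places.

9.553

RQ = (-2, 2, -7), RV = (-6, -2, -7); a normal to Π is RQ × RV = (-28, 28, 16).
Using R: Π has equation -28x + 28y + 16z = -604.
n·X − d = (-28)·(12) + (28)·(1) + (16)·(7) − (-604) = 408; |n| = √1824.
Distance = |408| / √1824 = 408/√1824 ≈ 9.553.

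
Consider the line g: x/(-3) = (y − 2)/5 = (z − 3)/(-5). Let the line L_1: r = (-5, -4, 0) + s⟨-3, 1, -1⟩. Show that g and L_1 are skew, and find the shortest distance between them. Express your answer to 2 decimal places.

g has direction (-3, 5, -5) through (0, 2, 3).
Common perpendicular direction n = (-3, 5, -5) × (-3, 1, -1) = (0, 12, 12).
With w = (-5, -4, 0) − (0, 2, 3) = (-5, -6, -3), w · n = -108.
Since n ≠ 0 the lines are not parallel, and w · n = -108 ≠ 0 so they do not intersect; hence they are skew.
Distance = |w · n| / |n| = |-108| / √288 ≈ 6.36.

6.36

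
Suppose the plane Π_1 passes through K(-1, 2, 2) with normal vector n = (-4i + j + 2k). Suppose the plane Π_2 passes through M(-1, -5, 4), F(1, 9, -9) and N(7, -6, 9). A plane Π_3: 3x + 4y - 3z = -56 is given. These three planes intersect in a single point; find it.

(-1, -8, 7)

Π_1: n·r = n·K gives -4x + y + 2z = 10.
MF = (2, 14, -13), MN = (8, -1, 5); a normal to Π_2 is MF × MN = (57, -114, -114).
Using M: Π_2 has equation 57x - 114y - 114z = 57.
Solving the 3×3 linear system -4x + y + 2z = 10, 57x - 114y - 114z = 57, 3x + 4y - 3z = -56 (e.g. by elimination or Cramer's rule, determinant = -2223) gives (-1, -8, 7).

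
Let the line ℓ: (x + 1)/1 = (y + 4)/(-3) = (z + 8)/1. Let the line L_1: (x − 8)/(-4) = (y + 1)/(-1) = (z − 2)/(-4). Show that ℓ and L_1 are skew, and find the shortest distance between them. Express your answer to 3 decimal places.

ℓ has direction (1, -3, 1) through (-1, -4, -8).
L_1 has direction (-4, -1, -4) through (8, -1, 2).
Common perpendicular direction n = (1, -3, 1) × (-4, -1, -4) = (13, 0, -13).
With w = (8, -1, 2) − (-1, -4, -8) = (9, 3, 10), w · n = -13.
Since n ≠ 0 the lines are not parallel, and w · n = -13 ≠ 0 so they do not intersect; hence they are skew.
Distance = |w · n| / |n| = |-13| / √338 ≈ 0.707.

0.707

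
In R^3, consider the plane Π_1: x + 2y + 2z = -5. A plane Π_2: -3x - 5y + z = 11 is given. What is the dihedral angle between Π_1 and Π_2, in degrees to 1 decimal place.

51.7

cos θ = |n₁·n₂| / (|n₁||n₂|) = |-11| / (√9 · √35).
θ = arccos(0.61978) ≈ 51.7°.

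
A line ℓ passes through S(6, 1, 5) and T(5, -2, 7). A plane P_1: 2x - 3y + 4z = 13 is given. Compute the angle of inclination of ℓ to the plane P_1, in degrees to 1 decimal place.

A direction vector for ℓ is T − S = (-1, -3, 2).
sin θ = |n·v| / (|n||v|) = |15| / (√29 · √14) = 0.74444.
θ ≈ 48.1°.

48.1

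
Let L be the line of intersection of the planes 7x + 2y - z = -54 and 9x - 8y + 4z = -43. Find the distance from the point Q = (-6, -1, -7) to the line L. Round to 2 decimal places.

4.58

Direction of L: (7, 2, -1) × (9, -8, 4) = (0, -37, -74).
A point on L: solving the two plane equations with y = -6 gives (-7, -6, -7).
Taking (-7, -6, -7) on L with direction v = (0, -37, -74): w = Q − (-7, -6, -7) = (1, 5, 0), and w × v = (-370, 74, -37).
Distance = |w × v| / |v| = √143745 / √6845 ≈ 4.58.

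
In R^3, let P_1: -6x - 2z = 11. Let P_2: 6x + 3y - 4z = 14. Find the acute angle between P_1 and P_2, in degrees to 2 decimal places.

cos θ = |n₁·n₂| / (|n₁||n₂|) = |-28| / (√40 · √61).
θ = arccos(0.56684) ≈ 55.47°.

55.47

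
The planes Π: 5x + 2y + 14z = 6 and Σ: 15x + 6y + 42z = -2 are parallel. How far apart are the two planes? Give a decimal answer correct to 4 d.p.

0.4444

Rescale Σ by 1/3: 5x + 2y + 14z = -2/3. Then distance = |6 − (-2/3)| / √225 ≈ 0.4444.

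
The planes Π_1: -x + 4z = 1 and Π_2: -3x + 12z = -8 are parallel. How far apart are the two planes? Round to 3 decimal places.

0.889

Rescale Π_2 by 1/3: -x + 4z = -8/3. Then distance = |1 − (-8/3)| / √17 ≈ 0.889.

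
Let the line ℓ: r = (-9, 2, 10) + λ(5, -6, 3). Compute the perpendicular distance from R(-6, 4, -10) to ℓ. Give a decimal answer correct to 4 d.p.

19.1464

Taking (-9, 2, 10) on ℓ with direction v = (5, -6, 3): w = R − (-9, 2, 10) = (3, 2, -20), and w × v = (-114, -109, -28).
Distance = |w × v| / |v| = √25661 / √70 ≈ 19.1464.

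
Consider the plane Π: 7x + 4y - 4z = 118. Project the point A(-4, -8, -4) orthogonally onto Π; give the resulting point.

Foot = A − λn with λ = (n·A − d)/|n|² = (-44 − 118)/81 = -2.
Foot = (-4, -8, -4) − (-2)·(7, 4, -4) = (10, 0, -12).

(10, 0, -12)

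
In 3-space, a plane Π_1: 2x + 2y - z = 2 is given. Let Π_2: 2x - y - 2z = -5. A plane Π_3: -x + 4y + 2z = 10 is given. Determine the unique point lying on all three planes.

(2, 1, 4)

Solving the 3×3 linear system 2x + 2y - z = 2, 2x - y - 2z = -5, -x + 4y + 2z = 10 (e.g. by elimination or Cramer's rule, determinant = 1) gives (2, 1, 4).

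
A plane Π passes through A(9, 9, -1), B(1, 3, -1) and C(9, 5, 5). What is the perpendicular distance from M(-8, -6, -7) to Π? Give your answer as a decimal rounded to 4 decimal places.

AB = (-8, -6, 0), AC = (0, -4, 6); a normal to Π is AB × AC = (-36, 48, 32).
Using A: Π has equation -36x + 48y + 32z = 76.
n·M − d = (-36)·(-8) + (48)·(-6) + (32)·(-7) − 76 = -300; |n| = √4624.
Distance = |-300| / √4624 = 300/√4624 ≈ 4.4118.

4.4118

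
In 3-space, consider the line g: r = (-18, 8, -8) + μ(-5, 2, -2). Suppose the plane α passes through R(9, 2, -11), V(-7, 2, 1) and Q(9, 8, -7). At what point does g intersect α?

(-3, 2, -2)

RV = (-16, 0, 12), RQ = (0, 6, 4); a normal to α is RV × RQ = (-72, 64, -96).
Using R: α has equation -72x + 64y - 96z = 536.
Substitute r = (-18, 8, -8) + t(-5, 2, -2) into the plane: 2576 + 680t = 536, so t = -3.
Intersection: (-18, 8, -8) + (-3)·(-5, 2, -2) = (-3, 2, -2).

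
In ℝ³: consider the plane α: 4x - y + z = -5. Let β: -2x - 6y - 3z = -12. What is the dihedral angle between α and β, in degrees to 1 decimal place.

cos θ = |n₁·n₂| / (|n₁||n₂|) = |-5| / (√18 · √49).
θ = arccos(0.16836) ≈ 80.3°.

80.3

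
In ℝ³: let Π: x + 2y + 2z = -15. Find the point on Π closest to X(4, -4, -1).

Foot = X − λn with λ = (n·X − d)/|n|² = (-6 − (-15))/9 = 1.
Foot = (4, -4, -1) − 1·(1, 2, 2) = (3, -6, -3).

(3, -6, -3)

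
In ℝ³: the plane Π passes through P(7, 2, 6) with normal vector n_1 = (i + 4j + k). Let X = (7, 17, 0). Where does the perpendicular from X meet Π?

(4, 5, -3)

Π: n_1·r = n_1·P gives x + 4y + z = 21.
Foot = X − λn with λ = (n·X − d)/|n|² = (75 − 21)/18 = 3.
Foot = (7, 17, 0) − 3·(1, 4, 1) = (4, 5, -3).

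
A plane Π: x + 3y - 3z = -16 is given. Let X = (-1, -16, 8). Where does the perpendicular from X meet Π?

Foot = X − λn with λ = (n·X − d)/|n|² = (-73 − (-16))/19 = -3.
Foot = (-1, -16, 8) − (-3)·(1, 3, -3) = (2, -7, -1).

(2, -7, -1)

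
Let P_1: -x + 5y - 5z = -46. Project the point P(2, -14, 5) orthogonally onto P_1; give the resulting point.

(1, -9, 0)

Foot = P − λn with λ = (n·P − d)/|n|² = (-97 − (-46))/51 = -1.
Foot = (2, -14, 5) − (-1)·(-1, 5, -5) = (1, -9, 0).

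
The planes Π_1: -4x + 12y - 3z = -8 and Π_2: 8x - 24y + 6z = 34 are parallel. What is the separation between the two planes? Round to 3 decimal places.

0.692

Rescale Π_2 by 1/(-2): -4x + 12y - 3z = -17. Then distance = |-8 − (-17)| / √169 ≈ 0.692.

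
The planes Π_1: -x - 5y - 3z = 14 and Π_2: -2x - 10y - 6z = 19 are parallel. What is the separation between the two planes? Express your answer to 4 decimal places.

0.7606

Rescale Π_2 by 1/2: -x - 5y - 3z = 19/2. Then distance = |14 − (19/2)| / √35 ≈ 0.7606.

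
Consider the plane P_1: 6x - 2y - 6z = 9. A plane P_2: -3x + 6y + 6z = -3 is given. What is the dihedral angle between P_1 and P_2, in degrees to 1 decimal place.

cos θ = |n₁·n₂| / (|n₁||n₂|) = |-66| / (√76 · √81).
θ = arccos(0.84119) ≈ 32.7°.

32.7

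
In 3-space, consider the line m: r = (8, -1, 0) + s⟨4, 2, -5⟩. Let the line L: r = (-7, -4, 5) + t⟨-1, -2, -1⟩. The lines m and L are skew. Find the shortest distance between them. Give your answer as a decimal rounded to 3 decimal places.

Common perpendicular direction n = (4, 2, -5) × (-1, -2, -1) = (-12, 9, -6).
With w = (-7, -4, 5) − (8, -1, 0) = (-15, -3, 5), w · n = 123.
Distance = |w · n| / |n| = |123| / √261 ≈ 7.614.

7.614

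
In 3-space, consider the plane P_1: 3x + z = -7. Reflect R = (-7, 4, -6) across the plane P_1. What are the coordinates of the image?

(5, 4, -2)

λ = (n·R − d)/|n|² = (-27 − (-7))/10 = -2.
Reflection = R − 2λn = (-7, 4, -6) − (-4)·(3, 0, 1) = (5, 4, -2).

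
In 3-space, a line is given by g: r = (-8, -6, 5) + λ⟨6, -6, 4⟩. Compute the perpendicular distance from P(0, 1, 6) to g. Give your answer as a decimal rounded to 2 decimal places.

Taking (-8, -6, 5) on g with direction v = (6, -6, 4): w = P − (-8, -6, 5) = (8, 7, 1), and w × v = (34, -26, -90).
Distance = |w × v| / |v| = √9932 / √88 ≈ 10.62.

10.62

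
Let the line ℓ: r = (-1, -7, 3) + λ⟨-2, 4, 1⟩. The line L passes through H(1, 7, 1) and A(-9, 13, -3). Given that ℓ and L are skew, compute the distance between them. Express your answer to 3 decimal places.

A direction vector for L is A − H = (-10, 6, -4).
Common perpendicular direction n = (-2, 4, 1) × (-10, 6, -4) = (-22, -18, 28).
With w = (1, 7, 1) − (-1, -7, 3) = (2, 14, -2), w · n = -352.
Distance = |w · n| / |n| = |-352| / √1592 ≈ 8.822.

8.822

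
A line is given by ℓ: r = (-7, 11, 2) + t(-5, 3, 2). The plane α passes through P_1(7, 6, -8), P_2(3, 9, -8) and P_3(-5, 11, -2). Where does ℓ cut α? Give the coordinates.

(3, 5, -2)

P_1P_2 = (-4, 3, 0), P_1P_3 = (-12, 5, 6); a normal to α is P_1P_2 × P_1P_3 = (18, 24, 16).
Using P_1: α has equation 18x + 24y + 16z = 142.
Substitute r = (-7, 11, 2) + t(-5, 3, 2) into the plane: 170 + 14t = 142, so t = -2.
Intersection: (-7, 11, 2) + (-2)·(-5, 3, 2) = (3, 5, -2).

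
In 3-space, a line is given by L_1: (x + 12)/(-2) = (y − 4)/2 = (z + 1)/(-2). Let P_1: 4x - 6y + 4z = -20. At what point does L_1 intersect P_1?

(-8, 0, 3)

L_1 has direction (-2, 2, -2) through (-12, 4, -1).
Substitute r = (-12, 4, -1) + t(-2, 2, -2) into the plane: -76 + (-28)t = -20, so t = -2.
Intersection: (-12, 4, -1) + (-2)·(-2, 2, -2) = (-8, 0, 3).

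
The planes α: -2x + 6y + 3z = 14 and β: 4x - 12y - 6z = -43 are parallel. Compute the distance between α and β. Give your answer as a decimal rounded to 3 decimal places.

1.071

Rescale β by 1/(-2): -2x + 6y + 3z = 43/2. Then distance = |14 − (43/2)| / √49 ≈ 1.071.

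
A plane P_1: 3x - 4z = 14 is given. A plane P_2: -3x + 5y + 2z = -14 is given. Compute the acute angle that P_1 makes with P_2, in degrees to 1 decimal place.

cos θ = |n₁·n₂| / (|n₁||n₂|) = |-17| / (√25 · √38).
θ = arccos(0.55155) ≈ 56.5°.

56.5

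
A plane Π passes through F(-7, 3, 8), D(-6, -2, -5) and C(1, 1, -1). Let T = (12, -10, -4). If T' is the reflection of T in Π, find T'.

(8, 10, -12)

FD = (1, -5, -13), FC = (8, -2, -9); a normal to Π is FD × FC = (19, -95, 38).
Using F: Π has equation 19x - 95y + 38z = -114.
λ = (n·T − d)/|n|² = (1026 − (-114))/10830 = 2/19.
Reflection = T − 2λn = (12, -10, -4) − (4/19)·(19, -95, 38) = (8, 10, -12).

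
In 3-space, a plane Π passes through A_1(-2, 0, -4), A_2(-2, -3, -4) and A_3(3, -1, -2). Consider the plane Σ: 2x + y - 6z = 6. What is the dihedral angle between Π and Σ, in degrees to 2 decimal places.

9.59

A_1A_2 = (0, -3, 0), A_1A_3 = (5, -1, 2); a normal to Π is A_1A_2 × A_1A_3 = (-6, 0, 15).
Using A_1: Π has equation -6x + 15z = -48.
cos θ = |n₁·n₂| / (|n₁||n₂|) = |-102| / (√261 · √41).
θ = arccos(0.98603) ≈ 9.59°.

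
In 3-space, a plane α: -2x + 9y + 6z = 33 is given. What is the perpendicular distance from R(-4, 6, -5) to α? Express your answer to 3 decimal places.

0.091

n·R − d = (-2)·(-4) + (9)·(6) + (6)·(-5) − 33 = -1; |n| = √121.
Distance = |-1| / √121 = 1/√121 ≈ 0.091.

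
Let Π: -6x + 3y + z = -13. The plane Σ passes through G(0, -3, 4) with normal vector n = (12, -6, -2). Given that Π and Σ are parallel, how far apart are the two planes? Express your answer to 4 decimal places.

1.1795

Σ: n·r = n·G gives 12x - 6y - 2z = 10.
Rescale Σ by 1/(-2): -6x + 3y + z = -5. Then distance = |-13 − (-5)| / √46 ≈ 1.1795.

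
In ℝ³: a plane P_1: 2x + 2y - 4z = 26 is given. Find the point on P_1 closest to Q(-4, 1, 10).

Foot = Q − λn with λ = (n·Q − d)/|n|² = (-46 − 26)/24 = -3.
Foot = (-4, 1, 10) − (-3)·(2, 2, -4) = (2, 7, -2).

(2, 7, -2)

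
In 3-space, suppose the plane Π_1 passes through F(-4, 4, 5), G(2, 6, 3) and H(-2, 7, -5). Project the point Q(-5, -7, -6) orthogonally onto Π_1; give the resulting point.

FG = (6, 2, -2), FH = (2, 3, -10); a normal to Π_1 is FG × FH = (-14, 56, 14).
Using F: Π_1 has equation -14x + 56y + 14z = 350.
Foot = Q − λn with λ = (n·Q − d)/|n|² = (-406 − 350)/3528 = -3/14.
Foot = (-5, -7, -6) − (-3/14)·(-14, 56, 14) = (-8, 5, -3).

(-8, 5, -3)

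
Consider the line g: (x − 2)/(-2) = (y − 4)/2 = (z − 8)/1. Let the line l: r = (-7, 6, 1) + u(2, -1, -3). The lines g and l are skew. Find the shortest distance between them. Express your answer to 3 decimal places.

7.603

g has direction (-2, 2, 1) through (2, 4, 8).
Common perpendicular direction n = (-2, 2, 1) × (2, -1, -3) = (-5, -4, -2).
With w = (-7, 6, 1) − (2, 4, 8) = (-9, 2, -7), w · n = 51.
Distance = |w · n| / |n| = |51| / √45 ≈ 7.603.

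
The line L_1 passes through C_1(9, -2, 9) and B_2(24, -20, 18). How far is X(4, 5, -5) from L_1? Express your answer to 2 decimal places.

10.01

A direction vector for L_1 is B_2 − C_1 = (15, -18, 9).
Taking (9, -2, 9) on L_1 with direction v = (15, -18, 9): w = X − (9, -2, 9) = (-5, 7, -14), and w × v = (-189, -165, -15).
Distance = |w × v| / |v| = √63171 / √630 ≈ 10.01.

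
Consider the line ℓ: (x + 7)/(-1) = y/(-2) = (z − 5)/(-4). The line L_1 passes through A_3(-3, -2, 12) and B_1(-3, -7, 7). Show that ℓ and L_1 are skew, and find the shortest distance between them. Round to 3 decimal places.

0.408

ℓ has direction (-1, -2, -4) through (-7, 0, 5).
A direction vector for L_1 is B_1 − A_3 = (0, -5, -5).
Common perpendicular direction n = (-1, -2, -4) × (0, -5, -5) = (-10, -5, 5).
With w = (-3, -2, 12) − (-7, 0, 5) = (4, -2, 7), w · n = 5.
Since n ≠ 0 the lines are not parallel, and w · n = 5 ≠ 0 so they do not intersect; hence they are skew.
Distance = |w · n| / |n| = |5| / √150 ≈ 0.408.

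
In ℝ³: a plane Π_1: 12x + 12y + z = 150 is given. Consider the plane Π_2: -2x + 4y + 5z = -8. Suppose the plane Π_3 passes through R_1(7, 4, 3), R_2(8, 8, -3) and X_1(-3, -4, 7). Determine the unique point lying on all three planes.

R_1R_2 = (1, 4, -6), R_1X_1 = (-10, -8, 4); a normal to Π_3 is R_1R_2 × R_1X_1 = (-32, 56, 32).
Using R_1: Π_3 has equation -32x + 56y + 32z = 96.
Solving the 3×3 linear system 12x + 12y + z = 150, -2x + 4y + 5z = -8, -32x + 56y + 32z = 96 (e.g. by elimination or Cramer's rule, determinant = -2960) gives (5, 8, -6).

(5, 8, -6)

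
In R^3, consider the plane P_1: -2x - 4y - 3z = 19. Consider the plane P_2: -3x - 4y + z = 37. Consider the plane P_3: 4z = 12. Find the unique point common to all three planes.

Solving the 3×3 linear system -2x - 4y - 3z = 19, -3x - 4y + z = 37, 4z = 12 (e.g. by elimination or Cramer's rule, determinant = -16) gives (-6, -4, 3).

(-6, -4, 3)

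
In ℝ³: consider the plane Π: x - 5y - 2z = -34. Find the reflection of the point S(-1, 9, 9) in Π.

(1, -1, 5)

λ = (n·S − d)/|n|² = (-64 − (-34))/30 = -1.
Reflection = S − 2λn = (-1, 9, 9) − (-2)·(1, -5, -2) = (1, -1, 5).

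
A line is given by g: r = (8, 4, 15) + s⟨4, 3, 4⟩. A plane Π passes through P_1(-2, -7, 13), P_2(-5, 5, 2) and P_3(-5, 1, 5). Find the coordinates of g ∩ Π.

(4, 1, 11)

P_1P_2 = (-3, 12, -11), P_1P_3 = (-3, 8, -8); a normal to Π is P_1P_2 × P_1P_3 = (-8, 9, 12).
Using P_1: Π has equation -8x + 9y + 12z = 109.
Substitute r = (8, 4, 15) + t(4, 3, 4) into the plane: 152 + 43t = 109, so t = -1.
Intersection: (8, 4, 15) + (-1)·(4, 3, 4) = (4, 1, 11).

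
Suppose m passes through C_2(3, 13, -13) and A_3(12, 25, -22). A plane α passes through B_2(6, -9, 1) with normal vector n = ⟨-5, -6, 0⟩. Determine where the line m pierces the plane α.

A direction vector for m is A_3 − C_2 = (9, 12, -9).
α: n·r = n·B_2 gives -5x - 6y = 24.
Substitute r = (3, 13, -13) + t(9, 12, -9) into the plane: -93 + (-117)t = 24, so t = -1.
Intersection: (3, 13, -13) + (-1)·(9, 12, -9) = (-6, 1, -4).

(-6, 1, -4)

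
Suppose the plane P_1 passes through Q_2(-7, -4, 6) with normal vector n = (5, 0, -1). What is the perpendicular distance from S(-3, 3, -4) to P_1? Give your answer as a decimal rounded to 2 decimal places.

5.88

P_1: n·r = n·Q_2 gives 5x - z = -41.
n·S − d = (5)·(-3) + (0)·(3) + (-1)·(-4) − (-41) = 30; |n| = √26.
Distance = |30| / √26 = 30/√26 ≈ 5.88.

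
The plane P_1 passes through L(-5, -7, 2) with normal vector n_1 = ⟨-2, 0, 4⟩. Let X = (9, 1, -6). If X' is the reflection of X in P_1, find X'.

(-3, 1, 18)

P_1: n_1·r = n_1·L gives -2x + 4z = 18.
λ = (n·X − d)/|n|² = (-42 − 18)/20 = -3.
Reflection = X − 2λn = (9, 1, -6) − (-6)·(-2, 0, 4) = (-3, 1, 18).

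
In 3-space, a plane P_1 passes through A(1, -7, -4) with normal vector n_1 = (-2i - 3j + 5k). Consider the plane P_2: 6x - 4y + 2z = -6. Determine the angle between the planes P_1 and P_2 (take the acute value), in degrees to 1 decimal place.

77.5

P_1: n_1·r = n_1·A gives -2x - 3y + 5z = -1.
cos θ = |n₁·n₂| / (|n₁||n₂|) = |10| / (√38 · √56).
θ = arccos(0.21678) ≈ 77.5°.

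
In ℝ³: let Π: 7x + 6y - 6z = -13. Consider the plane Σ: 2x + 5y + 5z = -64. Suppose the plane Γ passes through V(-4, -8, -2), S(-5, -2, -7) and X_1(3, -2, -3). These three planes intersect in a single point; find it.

(-7, -2, -8)

VS = (-1, 6, -5), VX_1 = (7, 6, -1); a normal to Γ is VS × VX_1 = (24, -36, -48).
Using V: Γ has equation 24x - 36y - 48z = 288.
Solving the 3×3 linear system 7x + 6y - 6z = -13, 2x + 5y + 5z = -64, 24x - 36y - 48z = 288 (e.g. by elimination or Cramer's rule, determinant = 2028) gives (-7, -2, -8).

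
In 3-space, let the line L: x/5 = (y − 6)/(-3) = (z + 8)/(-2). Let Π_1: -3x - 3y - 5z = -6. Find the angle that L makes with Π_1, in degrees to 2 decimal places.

L has direction (5, -3, -2) through (0, 6, -8).
sin θ = |n·v| / (|n||v|) = |4| / (√43 · √38) = 0.09895.
θ ≈ 5.68°.

5.68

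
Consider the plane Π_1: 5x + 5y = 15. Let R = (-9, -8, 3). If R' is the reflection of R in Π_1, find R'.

(11, 12, 3)

λ = (n·R − d)/|n|² = (-85 − 15)/50 = -2.
Reflection = R − 2λn = (-9, -8, 3) − (-4)·(5, 5, 0) = (11, 12, 3).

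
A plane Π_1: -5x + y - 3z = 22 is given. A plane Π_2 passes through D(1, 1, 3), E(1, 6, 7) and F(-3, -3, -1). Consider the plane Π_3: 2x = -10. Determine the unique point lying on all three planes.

DE = (0, 5, 4), DF = (-4, -4, -4); a normal to Π_2 is DE × DF = (-4, -16, 20).
Using D: Π_2 has equation -4x - 16y + 20z = 40.
Solving the 3×3 linear system -5x + y - 3z = 22, -4x - 16y + 20z = 40, 2x = -10 (e.g. by elimination or Cramer's rule, determinant = -56) gives (-5, 0, 1).

(-5, 0, 1)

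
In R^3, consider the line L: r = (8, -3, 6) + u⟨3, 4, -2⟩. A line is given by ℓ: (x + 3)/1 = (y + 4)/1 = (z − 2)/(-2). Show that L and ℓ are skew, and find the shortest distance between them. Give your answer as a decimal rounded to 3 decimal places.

ℓ has direction (1, 1, -2) through (-3, -4, 2).
Common perpendicular direction n = (3, 4, -2) × (1, 1, -2) = (-6, 4, -1).
With w = (-3, -4, 2) − (8, -3, 6) = (-11, -1, -4), w · n = 66.
Since n ≠ 0 the lines are not parallel, and w · n = 66 ≠ 0 so they do not intersect; hence they are skew.
Distance = |w · n| / |n| = |66| / √53 ≈ 9.066.

9.066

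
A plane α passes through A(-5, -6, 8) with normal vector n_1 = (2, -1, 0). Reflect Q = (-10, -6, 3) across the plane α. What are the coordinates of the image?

α: n_1·r = n_1·A gives 2x - y = -4.
λ = (n·Q − d)/|n|² = (-14 − (-4))/5 = -2.
Reflection = Q − 2λn = (-10, -6, 3) − (-4)·(2, -1, 0) = (-2, -10, 3).

(-2, -10, 3)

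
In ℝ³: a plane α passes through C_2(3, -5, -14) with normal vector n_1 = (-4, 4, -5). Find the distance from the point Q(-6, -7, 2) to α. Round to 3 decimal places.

α: n_1·r = n_1·C_2 gives -4x + 4y - 5z = 38.
n·Q − d = (-4)·(-6) + (4)·(-7) + (-5)·(2) − 38 = -52; |n| = √57.
Distance = |-52| / √57 = 52/√57 ≈ 6.888.

6.888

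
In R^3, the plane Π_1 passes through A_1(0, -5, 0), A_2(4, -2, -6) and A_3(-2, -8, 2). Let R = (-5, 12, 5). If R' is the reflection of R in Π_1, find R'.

A_1A_2 = (4, 3, -6), A_1A_3 = (-2, -3, 2); a normal to Π_1 is A_1A_2 × A_1A_3 = (-12, 4, -6).
Using A_1: Π_1 has equation -12x + 4y - 6z = -20.
λ = (n·R − d)/|n|² = (78 − (-20))/196 = 1/2.
Reflection = R − 2λn = (-5, 12, 5) − 1·(-12, 4, -6) = (7, 8, 11).

(7, 8, 11)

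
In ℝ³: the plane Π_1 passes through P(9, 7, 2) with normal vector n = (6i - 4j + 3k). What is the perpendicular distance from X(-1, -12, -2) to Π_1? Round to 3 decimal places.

0.512

Π_1: n·r = n·P gives 6x - 4y + 3z = 32.
n·X − d = (6)·(-1) + (-4)·(-12) + (3)·(-2) − 32 = 4; |n| = √61.
Distance = |4| / √61 = 4/√61 ≈ 0.512.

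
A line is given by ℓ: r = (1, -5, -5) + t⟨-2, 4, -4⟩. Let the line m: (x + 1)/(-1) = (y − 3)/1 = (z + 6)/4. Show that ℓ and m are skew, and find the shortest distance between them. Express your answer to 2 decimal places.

2.31

m has direction (-1, 1, 4) through (-1, 3, -6).
Common perpendicular direction n = (-2, 4, -4) × (-1, 1, 4) = (20, 12, 2).
With w = (-1, 3, -6) − (1, -5, -5) = (-2, 8, -1), w · n = 54.
Since n ≠ 0 the lines are not parallel, and w · n = 54 ≠ 0 so they do not intersect; hence they are skew.
Distance = |w · n| / |n| = |54| / √548 ≈ 2.31.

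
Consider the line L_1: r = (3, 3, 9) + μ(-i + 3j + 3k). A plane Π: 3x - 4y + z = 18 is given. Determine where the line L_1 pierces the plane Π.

(4, 0, 6)

Substitute r = (3, 3, 9) + t(-1, 3, 3) into the plane: 6 + (-12)t = 18, so t = -1.
Intersection: (3, 3, 9) + (-1)·(-1, 3, 3) = (4, 0, 6).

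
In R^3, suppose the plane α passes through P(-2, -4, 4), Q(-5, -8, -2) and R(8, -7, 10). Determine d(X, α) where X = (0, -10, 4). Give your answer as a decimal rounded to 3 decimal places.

PQ = (-3, -4, -6), PR = (10, -3, 6); a normal to α is PQ × PR = (-42, -42, 49).
Using P: α has equation -42x - 42y + 49z = 448.
n·X − d = (-42)·(0) + (-42)·(-10) + (49)·(4) − 448 = 168; |n| = √5929.
Distance = |168| / √5929 = 168/√5929 ≈ 2.182.

2.182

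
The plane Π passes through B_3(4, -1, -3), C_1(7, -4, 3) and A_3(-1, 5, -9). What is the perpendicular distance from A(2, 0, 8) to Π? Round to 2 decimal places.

2.61

B_3C_1 = (3, -3, 6), B_3A_3 = (-5, 6, -6); a normal to Π is B_3C_1 × B_3A_3 = (-18, -12, 3).
Using B_3: Π has equation -18x - 12y + 3z = -69.
n·A − d = (-18)·(2) + (-12)·(0) + (3)·(8) − (-69) = 57; |n| = √477.
Distance = |57| / √477 = 57/√477 ≈ 2.61.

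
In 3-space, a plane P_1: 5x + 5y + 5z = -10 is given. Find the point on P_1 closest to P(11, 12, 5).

Foot = P − λn with λ = (n·P − d)/|n|² = (140 − (-10))/75 = 2.
Foot = (11, 12, 5) − 2·(5, 5, 5) = (1, 2, -5).

(1, 2, -5)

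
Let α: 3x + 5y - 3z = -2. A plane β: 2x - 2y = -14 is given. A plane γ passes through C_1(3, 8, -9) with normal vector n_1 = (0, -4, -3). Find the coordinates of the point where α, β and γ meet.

(-5, 2, -1)

γ: n_1·r = n_1·C_1 gives -4y - 3z = -5.
Solving the 3×3 linear system 3x + 5y - 3z = -2, 2x - 2y = -14, -4y - 3z = -5 (e.g. by elimination or Cramer's rule, determinant = 72) gives (-5, 2, -1).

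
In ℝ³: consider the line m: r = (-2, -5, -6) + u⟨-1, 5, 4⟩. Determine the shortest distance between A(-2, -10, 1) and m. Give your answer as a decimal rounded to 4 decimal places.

8.5899

Taking (-2, -5, -6) on m with direction v = (-1, 5, 4): w = A − (-2, -5, -6) = (0, -5, 7), and w × v = (-55, -7, -5).
Distance = |w × v| / |v| = √3099 / √42 ≈ 8.5899.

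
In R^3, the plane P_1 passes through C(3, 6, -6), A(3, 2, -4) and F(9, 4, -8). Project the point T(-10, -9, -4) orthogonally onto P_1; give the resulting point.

CA = (0, -4, 2), CF = (6, -2, -2); a normal to P_1 is CA × CF = (12, 12, 24).
Using C: P_1 has equation 12x + 12y + 24z = -36.
Foot = T − λn with λ = (n·T − d)/|n|² = (-324 − (-36))/864 = -1/3.
Foot = (-10, -9, -4) − (-1/3)·(12, 12, 24) = (-6, -5, 4).

(-6, -5, 4)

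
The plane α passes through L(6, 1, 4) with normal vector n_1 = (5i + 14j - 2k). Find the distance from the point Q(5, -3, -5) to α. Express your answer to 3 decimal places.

2.867

α: n_1·r = n_1·L gives 5x + 14y - 2z = 36.
n·Q − d = (5)·(5) + (14)·(-3) + (-2)·(-5) − 36 = -43; |n| = √225.
Distance = |-43| / √225 = 43/√225 ≈ 2.867.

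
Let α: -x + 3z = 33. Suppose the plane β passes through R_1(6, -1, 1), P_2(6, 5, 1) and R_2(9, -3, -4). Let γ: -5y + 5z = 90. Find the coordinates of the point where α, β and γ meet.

(0, -7, 11)

R_1P_2 = (0, 6, 0), R_1R_2 = (3, -2, -5); a normal to β is R_1P_2 × R_1R_2 = (-30, 0, -18).
Using R_1: β has equation -30x - 18z = -198.
Solving the 3×3 linear system -x + 3z = 33, -30x - 18z = -198, -5y + 5z = 90 (e.g. by elimination or Cramer's rule, determinant = 540) gives (0, -7, 11).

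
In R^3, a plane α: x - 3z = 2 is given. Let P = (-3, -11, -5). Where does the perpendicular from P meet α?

(-4, -11, -2)

Foot = P − λn with λ = (n·P − d)/|n|² = (12 − 2)/10 = 1.
Foot = (-3, -11, -5) − 1·(1, 0, -3) = (-4, -11, -2).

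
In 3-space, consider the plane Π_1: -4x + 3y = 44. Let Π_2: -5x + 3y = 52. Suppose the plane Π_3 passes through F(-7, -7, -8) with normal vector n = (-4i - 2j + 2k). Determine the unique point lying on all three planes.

(-8, 4, 1)

Π_3: n·r = n·F gives -4x - 2y + 2z = 26.
Solving the 3×3 linear system -4x + 3y = 44, -5x + 3y = 52, -4x - 2y + 2z = 26 (e.g. by elimination or Cramer's rule, determinant = 6) gives (-8, 4, 1).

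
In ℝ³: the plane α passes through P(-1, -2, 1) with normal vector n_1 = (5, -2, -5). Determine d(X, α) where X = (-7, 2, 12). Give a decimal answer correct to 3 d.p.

α: n_1·r = n_1·P gives 5x - 2y - 5z = -6.
n·X − d = (5)·(-7) + (-2)·(2) + (-5)·(12) − (-6) = -93; |n| = √54.
Distance = |-93| / √54 = 93/√54 ≈ 12.656.

12.656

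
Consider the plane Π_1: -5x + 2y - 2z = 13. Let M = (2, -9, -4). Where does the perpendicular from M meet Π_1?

Foot = M − λn with λ = (n·M − d)/|n|² = (-20 − 13)/33 = -1.
Foot = (2, -9, -4) − (-1)·(-5, 2, -2) = (-3, -7, -6).

(-3, -7, -6)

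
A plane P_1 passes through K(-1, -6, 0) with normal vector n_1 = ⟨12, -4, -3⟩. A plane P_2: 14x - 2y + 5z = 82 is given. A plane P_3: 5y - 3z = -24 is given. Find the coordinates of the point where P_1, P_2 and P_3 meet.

P_1: n_1·r = n_1·K gives 12x - 4y - 3z = 12.
Solving the 3×3 linear system 12x - 4y - 3z = 12, 14x - 2y + 5z = 82, 5y - 3z = -24 (e.g. by elimination or Cramer's rule, determinant = -606) gives (3, 0, 8).

(3, 0, 8)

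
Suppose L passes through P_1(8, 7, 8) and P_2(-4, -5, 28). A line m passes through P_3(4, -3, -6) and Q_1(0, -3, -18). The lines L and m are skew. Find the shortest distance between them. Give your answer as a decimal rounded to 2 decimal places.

8.63

A direction vector for L is P_2 − P_1 = (-12, -12, 20).
A direction vector for m is Q_1 − P_3 = (-4, 0, -12).
Common perpendicular direction n = (-12, -12, 20) × (-4, 0, -12) = (144, -224, -48).
With w = (4, -3, -6) − (8, 7, 8) = (-4, -10, -14), w · n = 2336.
Distance = |w · n| / |n| = |2336| / √73216 ≈ 8.63.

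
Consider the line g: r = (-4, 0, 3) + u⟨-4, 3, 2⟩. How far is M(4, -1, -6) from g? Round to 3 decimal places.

7.010

Taking (-4, 0, 3) on g with direction v = (-4, 3, 2): w = M − (-4, 0, 3) = (8, -1, -9), and w × v = (25, 20, 20).
Distance = |w × v| / |v| = √1425 / √29 ≈ 7.010.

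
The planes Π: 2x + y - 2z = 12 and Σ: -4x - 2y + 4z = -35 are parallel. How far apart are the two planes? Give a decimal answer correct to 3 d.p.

Rescale Σ by 1/(-2): 2x + y - 2z = 35/2. Then distance = |12 − (35/2)| / √9 ≈ 1.833.

1.833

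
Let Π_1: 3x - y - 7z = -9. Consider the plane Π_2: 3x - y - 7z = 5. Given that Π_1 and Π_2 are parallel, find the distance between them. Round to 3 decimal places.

Same normal n = (3, -1, -7) with |n| = √59; distance = |-9 − 5| / |n| = 14/√59 ≈ 1.823.

1.823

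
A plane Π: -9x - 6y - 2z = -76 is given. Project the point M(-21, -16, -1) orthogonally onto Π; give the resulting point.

(6, 2, 5)

Foot = M − λn with λ = (n·M − d)/|n|² = (287 − (-76))/121 = 3.
Foot = (-21, -16, -1) − 3·(-9, -6, -2) = (6, 2, 5).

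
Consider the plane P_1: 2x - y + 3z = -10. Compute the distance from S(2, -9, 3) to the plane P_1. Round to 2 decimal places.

8.55

n·S − d = (2)·(2) + (-1)·(-9) + (3)·(3) − (-10) = 32; |n| = √14.
Distance = |32| / √14 = 32/√14 ≈ 8.55.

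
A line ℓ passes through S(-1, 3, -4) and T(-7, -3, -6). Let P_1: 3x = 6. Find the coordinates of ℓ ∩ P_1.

A direction vector for ℓ is T − S = (-6, -6, -2).
Substitute r = (-1, 3, -4) + t(-6, -6, -2) into the plane: -3 + (-18)t = 6, so t = -1/2.
Intersection: (-1, 3, -4) + (-1/2)·(-6, -6, -2) = (2, 6, -3).

(2, 6, -3)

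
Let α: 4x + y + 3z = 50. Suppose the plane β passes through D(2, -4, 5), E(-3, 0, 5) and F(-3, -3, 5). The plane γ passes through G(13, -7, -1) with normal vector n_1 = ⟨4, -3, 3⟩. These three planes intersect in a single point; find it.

DE = (-5, 4, 0), DF = (-5, 1, 0); a normal to β is DE × DF = (0, 0, 15).
Using D: β has equation 15z = 75.
γ: n_1·r = n_1·G gives 4x - 3y + 3z = 70.
Solving the 3×3 linear system 4x + y + 3z = 50, 15z = 75, 4x - 3y + 3z = 70 (e.g. by elimination or Cramer's rule, determinant = 240) gives (10, -5, 5).

(10, -5, 5)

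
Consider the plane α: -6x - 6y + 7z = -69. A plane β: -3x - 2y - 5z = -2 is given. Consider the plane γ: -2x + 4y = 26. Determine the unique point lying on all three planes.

Solving the 3×3 linear system -6x - 6y + 7z = -69, -3x - 2y - 5z = -2, -2x + 4y = 26 (e.g. by elimination or Cramer's rule, determinant = -292) gives (1, 7, -3).

(1, 7, -3)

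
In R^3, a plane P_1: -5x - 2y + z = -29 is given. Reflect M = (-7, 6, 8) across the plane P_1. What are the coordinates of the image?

λ = (n·M − d)/|n|² = (31 − (-29))/30 = 2.
Reflection = M − 2λn = (-7, 6, 8) − 4·(-5, -2, 1) = (13, 14, 4).

(13, 14, 4)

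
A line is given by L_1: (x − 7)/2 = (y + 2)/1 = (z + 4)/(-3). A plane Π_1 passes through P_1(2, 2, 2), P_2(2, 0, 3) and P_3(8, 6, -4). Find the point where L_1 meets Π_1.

L_1 has direction (2, 1, -3) through (7, -2, -4).
P_1P_2 = (0, -2, 1), P_1P_3 = (6, 4, -6); a normal to Π_1 is P_1P_2 × P_1P_3 = (8, 6, 12).
Using P_1: Π_1 has equation 8x + 6y + 12z = 52.
Substitute r = (7, -2, -4) + t(2, 1, -3) into the plane: -4 + (-14)t = 52, so t = -4.
Intersection: (7, -2, -4) + (-4)·(2, 1, -3) = (-1, -6, 8).

(-1, -6, 8)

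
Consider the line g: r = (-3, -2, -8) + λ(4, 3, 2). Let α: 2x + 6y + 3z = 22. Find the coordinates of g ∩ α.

Substitute r = (-3, -2, -8) + t(4, 3, 2) into the plane: -42 + 32t = 22, so t = 2.
Intersection: (-3, -2, -8) + 2·(4, 3, 2) = (5, 4, -4).

(5, 4, -4)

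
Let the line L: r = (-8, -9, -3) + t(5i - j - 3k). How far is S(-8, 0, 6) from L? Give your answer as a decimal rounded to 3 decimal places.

11.179

Taking (-8, -9, -3) on L with direction v = (5, -1, -3): w = S − (-8, -9, -3) = (0, 9, 9), and w × v = (-18, 45, -45).
Distance = |w × v| / |v| = √4374 / √35 ≈ 11.179.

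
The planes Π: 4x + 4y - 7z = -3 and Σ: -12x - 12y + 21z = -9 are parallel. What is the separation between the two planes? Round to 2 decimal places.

0.67

Rescale Σ by 1/(-3): 4x + 4y - 7z = 3. Then distance = |-3 − 3| / √81 ≈ 0.67.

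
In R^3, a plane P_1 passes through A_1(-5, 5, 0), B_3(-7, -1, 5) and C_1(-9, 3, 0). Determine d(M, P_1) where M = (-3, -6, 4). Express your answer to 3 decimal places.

A_1B_3 = (-2, -6, 5), A_1C_1 = (-4, -2, 0); a normal to P_1 is A_1B_3 × A_1C_1 = (10, -20, -20).
Using A_1: P_1 has equation 10x - 20y - 20z = -150.
n·M − d = (10)·(-3) + (-20)·(-6) + (-20)·(4) − (-150) = 160; |n| = √900.
Distance = |160| / √900 = 160/√900 ≈ 5.333.

5.333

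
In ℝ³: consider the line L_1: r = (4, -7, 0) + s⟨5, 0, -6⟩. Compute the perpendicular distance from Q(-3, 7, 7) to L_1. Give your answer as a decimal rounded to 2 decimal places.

14.03

Taking (4, -7, 0) on L_1 with direction v = (5, 0, -6): w = Q − (4, -7, 0) = (-7, 14, 7), and w × v = (-84, -7, -70).
Distance = |w × v| / |v| = √12005 / √61 ≈ 14.03.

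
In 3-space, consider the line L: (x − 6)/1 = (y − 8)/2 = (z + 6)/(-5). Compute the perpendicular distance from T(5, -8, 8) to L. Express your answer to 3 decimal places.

L has direction (1, 2, -5) through (6, 8, -6).
Taking (6, 8, -6) on L with direction v = (1, 2, -5): w = T − (6, 8, -6) = (-1, -16, 14), and w × v = (52, 9, 14).
Distance = |w × v| / |v| = √2981 / √30 ≈ 9.968.

9.968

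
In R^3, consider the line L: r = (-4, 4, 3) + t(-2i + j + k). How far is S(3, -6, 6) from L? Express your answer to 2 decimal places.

Taking (-4, 4, 3) on L with direction v = (-2, 1, 1): w = S − (-4, 4, 3) = (7, -10, 3), and w × v = (-13, -13, -13).
Distance = |w × v| / |v| = √507 / √6 ≈ 9.19.

9.19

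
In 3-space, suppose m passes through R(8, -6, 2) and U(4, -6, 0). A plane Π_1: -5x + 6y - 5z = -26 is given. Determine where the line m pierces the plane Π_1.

A direction vector for m is U − R = (-4, 0, -2).
Substitute r = (8, -6, 2) + t(-4, 0, -2) into the plane: -86 + 30t = -26, so t = 2.
Intersection: (8, -6, 2) + 2·(-4, 0, -2) = (0, -6, -2).

(0, -6, -2)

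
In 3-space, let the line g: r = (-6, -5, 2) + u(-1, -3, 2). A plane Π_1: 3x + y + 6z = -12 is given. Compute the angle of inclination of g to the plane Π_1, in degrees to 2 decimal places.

13.68

sin θ = |n·v| / (|n||v|) = |6| / (√46 · √14) = 0.23643.
θ ≈ 13.68°.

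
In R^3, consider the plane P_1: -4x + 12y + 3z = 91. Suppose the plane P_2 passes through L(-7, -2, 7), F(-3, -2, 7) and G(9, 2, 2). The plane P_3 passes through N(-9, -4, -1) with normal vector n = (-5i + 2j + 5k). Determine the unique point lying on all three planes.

LF = (4, 0, 0), LG = (16, 4, -5); a normal to P_2 is LF × LG = (0, 20, 16).
Using L: P_2 has equation 20y + 16z = 72.
P_3: n·r = n·N gives -5x + 2y + 5z = 32.
Solving the 3×3 linear system -4x + 12y + 3z = 91, 20y + 16z = 72, -5x + 2y + 5z = 32 (e.g. by elimination or Cramer's rule, determinant = -932) gives (-7, 6, -3).

(-7, 6, -3)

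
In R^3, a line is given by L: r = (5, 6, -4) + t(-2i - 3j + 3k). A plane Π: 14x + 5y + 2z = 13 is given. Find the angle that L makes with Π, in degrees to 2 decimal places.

sin θ = |n·v| / (|n||v|) = |-37| / (√225 · √22) = 0.52590.
θ ≈ 31.73°.

31.73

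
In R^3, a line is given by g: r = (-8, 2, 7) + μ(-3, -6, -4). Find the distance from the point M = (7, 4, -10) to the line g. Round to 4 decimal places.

Taking (-8, 2, 7) on g with direction v = (-3, -6, -4): w = M − (-8, 2, 7) = (15, 2, -17), and w × v = (-110, 111, -84).
Distance = |w × v| / |v| = √31477 / √61 ≈ 22.7160.

22.7160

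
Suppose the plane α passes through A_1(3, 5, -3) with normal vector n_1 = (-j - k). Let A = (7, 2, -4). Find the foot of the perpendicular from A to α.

(7, 4, -2)

α: n_1·r = n_1·A_1 gives -y - z = -2.
Foot = A − λn with λ = (n·A − d)/|n|² = (2 − (-2))/2 = 2.
Foot = (7, 2, -4) − 2·(0, -1, -1) = (7, 4, -2).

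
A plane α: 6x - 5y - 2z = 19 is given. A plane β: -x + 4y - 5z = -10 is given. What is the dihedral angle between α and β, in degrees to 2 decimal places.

cos θ = |n₁·n₂| / (|n₁||n₂|) = |-16| / (√65 · √42).
θ = arccos(0.30622) ≈ 72.17°.

72.17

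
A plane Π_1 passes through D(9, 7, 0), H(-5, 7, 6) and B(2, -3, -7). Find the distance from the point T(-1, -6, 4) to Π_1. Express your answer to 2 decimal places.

DH = (-14, 0, 6), DB = (-7, -10, -7); a normal to Π_1 is DH × DB = (60, -140, 140).
Using D: Π_1 has equation 60x - 140y + 140z = -440.
n·T − d = (60)·(-1) + (-140)·(-6) + (140)·(4) − (-440) = 1780; |n| = √42800.
Distance = |1780| / √42800 = 1780/√42800 ≈ 8.60.

8.60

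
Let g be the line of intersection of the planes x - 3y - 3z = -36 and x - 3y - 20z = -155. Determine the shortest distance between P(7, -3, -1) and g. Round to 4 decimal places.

12.6531

Direction of g: (1, -3, -3) × (1, -3, -20) = (51, 17, 0).
A point on g: solving the two plane equations with x = 0 gives (0, 5, 7).
Taking (0, 5, 7) on g with direction v = (51, 17, 0): w = P − (0, 5, 7) = (7, -8, -8), and w × v = (136, -408, 527).
Distance = |w × v| / |v| = √462689 / √2890 ≈ 12.6531.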